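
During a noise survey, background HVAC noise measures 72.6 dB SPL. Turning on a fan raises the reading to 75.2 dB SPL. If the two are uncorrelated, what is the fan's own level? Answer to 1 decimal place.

71.7 dB SPL

Subtract intensities: L_src = 10·log₁₀(10^(L_total/10) − 10^(L_bg/10)).
L_src = 10·log₁₀(10^(75.2/10) − 10^(72.6/10)) = 10·log₁₀(14920000) = 71.7 dB SPL.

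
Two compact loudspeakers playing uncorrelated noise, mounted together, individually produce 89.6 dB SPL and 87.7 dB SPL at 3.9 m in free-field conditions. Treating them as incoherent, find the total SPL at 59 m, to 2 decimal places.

68.17 dB SPL

Combined at 3.9 m: 10·log₁₀(10^(89.6/10)+10^(87.7/10)) = 91.763 dB SPL.
Then apply −20·log₁₀(59/3.9) = -23.596 dB → 68.17 dB SPL.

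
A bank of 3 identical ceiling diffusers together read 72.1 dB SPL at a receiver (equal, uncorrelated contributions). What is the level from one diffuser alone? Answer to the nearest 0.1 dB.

3 equal incoherent sources add 10·log₁₀(3) = 4.77 dB over one source.
L_one = 72.1 − 4.77 = 67.3 dB SPL.

67.3 dB SPL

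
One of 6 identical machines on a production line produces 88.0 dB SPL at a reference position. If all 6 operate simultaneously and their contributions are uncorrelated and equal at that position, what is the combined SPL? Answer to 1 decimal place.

6 equal incoherent sources raise the level by 10·log₁₀(6) = 7.78 dB.
L_total = 88.0 + 7.78 = 95.8 dB SPL.

95.8 dB SPL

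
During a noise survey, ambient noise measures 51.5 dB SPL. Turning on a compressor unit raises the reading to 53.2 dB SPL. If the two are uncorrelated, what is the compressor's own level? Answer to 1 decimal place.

48.3 dB SPL

Background correction is a power subtraction:
L_src = 10·log₁₀(10^(53.2/10) − 10^(51.5/10)) = 10·log₁₀(67680) = 48.3 dB SPL.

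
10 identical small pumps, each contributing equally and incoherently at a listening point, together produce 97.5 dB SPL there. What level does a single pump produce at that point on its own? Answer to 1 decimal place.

87.5 dB SPL

10 equal incoherent sources add 10·log₁₀(10) = 10.00 dB over one source.
L_one = 97.5 − 10.00 = 87.5 dB SPL.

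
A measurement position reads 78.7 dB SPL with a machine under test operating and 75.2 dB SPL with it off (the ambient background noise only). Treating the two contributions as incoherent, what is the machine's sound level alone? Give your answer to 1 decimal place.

76.1 dB SPL

Subtract intensities: L_src = 10·log₁₀(10^(L_total/10) − 10^(L_bg/10)).
L_src = 10·log₁₀(10^(78.7/10) − 10^(75.2/10)) = 10·log₁₀(41020000) = 76.1 dB SPL.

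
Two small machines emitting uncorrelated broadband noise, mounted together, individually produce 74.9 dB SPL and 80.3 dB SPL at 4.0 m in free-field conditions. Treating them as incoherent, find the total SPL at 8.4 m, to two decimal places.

74.96 dB SPL

Combined at 4.0 m: 10·log₁₀(10^(74.9/10)+10^(80.3/10)) = 81.401 dB SPL.
Then apply −20·log₁₀(8.4/4.0) = -6.444 dB → 74.96 dB SPL.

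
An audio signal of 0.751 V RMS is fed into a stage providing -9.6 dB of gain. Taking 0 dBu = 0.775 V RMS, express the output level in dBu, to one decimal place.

-9.9 dBu

Input level: 20·log₁₀(0.751/0.775) = -0.27 dBu.
Output: -0.27 − 9.6 = -9.9 dBu.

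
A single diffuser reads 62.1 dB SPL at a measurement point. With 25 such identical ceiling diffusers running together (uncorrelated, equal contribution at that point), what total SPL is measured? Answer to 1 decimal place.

25 equal incoherent sources raise the level by 10·log₁₀(25) = 13.98 dB.
L_total = 62.1 + 13.98 = 76.1 dB SPL.

76.1 dB SPL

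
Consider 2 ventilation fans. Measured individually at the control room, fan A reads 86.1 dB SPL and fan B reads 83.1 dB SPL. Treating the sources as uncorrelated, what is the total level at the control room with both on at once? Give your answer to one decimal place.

Uncorrelated sources add in intensity (power), not in dB.
L_total = 10·log₁₀(10^(86.1/10) + 10^(83.1/10)) = 10·log₁₀(611600000) = 87.9 dB SPL.

87.9 dB SPL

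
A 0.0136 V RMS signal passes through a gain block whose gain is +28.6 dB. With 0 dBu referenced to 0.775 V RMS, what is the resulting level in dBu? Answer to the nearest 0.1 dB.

-6.5 dBu

Input level: 20·log₁₀(0.0136/0.775) = -35.12 dBu.
Output: -35.12 + 28.6 = -6.5 dBu.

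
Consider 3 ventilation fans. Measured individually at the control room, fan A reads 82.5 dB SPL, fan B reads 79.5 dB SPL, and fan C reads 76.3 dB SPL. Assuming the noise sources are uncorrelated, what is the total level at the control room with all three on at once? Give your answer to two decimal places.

Uncorrelated sources add in intensity (power), not in dB.
L_total = 10·log₁₀(10^(82.5/10) + 10^(79.5/10) + 10^(76.3/10)) = 10·log₁₀(309600000) = 84.91 dB SPL.

84.91 dB SPL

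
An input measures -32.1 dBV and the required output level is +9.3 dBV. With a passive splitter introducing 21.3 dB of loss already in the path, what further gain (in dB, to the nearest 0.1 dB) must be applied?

62.7 dB

The required make-up gain is the shortfall in the dB sum.
G = +9.3 − (-32.1) + 21.3 = 62.7 dB.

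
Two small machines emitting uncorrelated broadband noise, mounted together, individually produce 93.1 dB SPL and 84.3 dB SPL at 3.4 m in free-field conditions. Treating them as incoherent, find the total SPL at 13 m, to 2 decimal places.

81.99 dB SPL

Combined at 3.4 m: 10·log₁₀(10^(93.1/10)+10^(84.3/10)) = 93.638 dB SPL.
Then apply −20·log₁₀(13/3.4) = -11.649 dB → 81.99 dB SPL.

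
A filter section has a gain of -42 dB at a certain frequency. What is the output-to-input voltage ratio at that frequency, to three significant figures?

Voltage ratio = 10^(dB/20).
10^(-42/20) = 10^(-2.100) = 0.00794.

0.00794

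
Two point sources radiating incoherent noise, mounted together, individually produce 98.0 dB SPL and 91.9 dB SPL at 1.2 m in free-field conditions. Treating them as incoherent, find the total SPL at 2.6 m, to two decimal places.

Combined at 1.2 m: 10·log₁₀(10^(98.0/10)+10^(91.9/10)) = 98.953 dB SPL.
Then apply −20·log₁₀(2.6/1.2) = -6.716 dB → 92.24 dB SPL.

92.24 dB SPL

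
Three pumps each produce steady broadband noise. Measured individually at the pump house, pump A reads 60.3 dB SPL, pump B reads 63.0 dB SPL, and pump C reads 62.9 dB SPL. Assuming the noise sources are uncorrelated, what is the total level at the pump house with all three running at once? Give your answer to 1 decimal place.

Add the sources as powers (linear), then convert back to dB:
L_total = 10·log₁₀(10^(60.3/10) + 10^(63.0/10) + 10^(62.9/10)) = 10·log₁₀(5017000) = 67.0 dB SPL.

67.0 dB SPL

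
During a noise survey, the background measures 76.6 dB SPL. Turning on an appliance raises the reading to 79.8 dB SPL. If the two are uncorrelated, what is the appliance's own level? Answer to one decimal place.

Remove the background by subtracting linear intensities:
L_src = 10·log₁₀(10^(79.8/10) − 10^(76.6/10)) = 10·log₁₀(49790000) = 77.0 dB SPL.

77.0 dB SPL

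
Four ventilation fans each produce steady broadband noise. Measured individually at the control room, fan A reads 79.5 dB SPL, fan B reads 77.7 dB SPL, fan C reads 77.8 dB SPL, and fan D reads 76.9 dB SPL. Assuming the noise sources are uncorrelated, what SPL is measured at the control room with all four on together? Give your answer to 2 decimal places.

84.10 dB SPL

Uncorrelated sources add in intensity (power), not in dB.
L_total = 10·log₁₀(10^(79.5/10) + 10^(77.7/10) + 10^(77.8/10) + 10^(76.9/10)) = 10·log₁₀(257200000) = 84.10 dB SPL.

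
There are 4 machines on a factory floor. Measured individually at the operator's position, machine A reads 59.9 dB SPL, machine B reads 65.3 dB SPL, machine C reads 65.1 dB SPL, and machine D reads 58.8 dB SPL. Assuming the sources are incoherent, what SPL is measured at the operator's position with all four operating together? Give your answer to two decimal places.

69.22 dB SPL

Add the sources as powers (linear), then convert back to dB:
L_total = 10·log₁₀(10^(59.9/10) + 10^(65.3/10) + 10^(65.1/10) + 10^(58.8/10)) = 10·log₁₀(8360000) = 69.22 dB SPL.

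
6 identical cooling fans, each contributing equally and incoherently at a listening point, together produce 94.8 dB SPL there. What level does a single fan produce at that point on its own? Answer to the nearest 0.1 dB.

6 equal incoherent sources add 10·log₁₀(6) = 7.78 dB over one source.
L_one = 94.8 − 7.78 = 87.0 dB SPL.

87.0 dB SPL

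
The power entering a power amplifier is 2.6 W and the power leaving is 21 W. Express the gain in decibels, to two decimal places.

9.07 dB

Power ratio → dB uses the 10·log₁₀ form:
10·log₁₀(21/2.6) = 10·log₁₀(8.077) = 9.07 dB.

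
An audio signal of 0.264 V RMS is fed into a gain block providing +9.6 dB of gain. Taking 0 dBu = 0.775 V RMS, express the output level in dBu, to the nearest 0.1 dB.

+0.2 dBu

Input level: 20·log₁₀(0.264/0.775) = -9.35 dBu.
Output: -9.35 + 9.6 = +0.2 dBu.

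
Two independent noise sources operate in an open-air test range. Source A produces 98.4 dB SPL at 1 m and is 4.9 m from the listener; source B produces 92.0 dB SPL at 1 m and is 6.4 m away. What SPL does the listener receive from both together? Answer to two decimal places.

85.14 dB SPL

At the listener: L_A = 98.4 − 20·log₁₀(4.9) = 84.596 dB; L_B = 92.0 − 20·log₁₀(6.4) = 75.876 dB.
Combined: 10·log₁₀(10^(84.596/10)+10^(75.876/10)) = 85.14 dB SPL.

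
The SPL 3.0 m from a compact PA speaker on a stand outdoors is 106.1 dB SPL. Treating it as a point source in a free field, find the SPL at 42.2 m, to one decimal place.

Inverse-square spreading gives ΔL = −20·log₁₀(d₂/d₁).
ΔL = −20·log₁₀(42.2/3.0) = -22.96 dB, so L₂ = 106.1 + (-22.96) = 83.1 dB SPL.

83.1 dB SPL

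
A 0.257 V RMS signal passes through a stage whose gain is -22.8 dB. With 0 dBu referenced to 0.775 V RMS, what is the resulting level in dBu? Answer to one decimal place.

-32.4 dBu

Input level: 20·log₁₀(0.257/0.775) = -9.59 dBu.
Output: -9.59 − 22.8 = -32.4 dBu.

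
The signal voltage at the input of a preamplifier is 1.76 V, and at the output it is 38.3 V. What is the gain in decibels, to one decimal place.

26.8 dB

For a voltage ratio, dB = 20·log₁₀(V₂/V₁).
20·log₁₀(38.3/1.76) = 20·log₁₀(21.76) = 26.8 dB.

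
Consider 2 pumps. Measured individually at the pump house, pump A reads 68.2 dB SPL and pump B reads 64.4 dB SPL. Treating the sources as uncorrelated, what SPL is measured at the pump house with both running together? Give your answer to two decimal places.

69.71 dB SPL

Add the sources as powers (linear), then convert back to dB:
L_total = 10·log₁₀(10^(68.2/10) + 10^(64.4/10)) = 10·log₁₀(9361000) = 69.71 dB SPL.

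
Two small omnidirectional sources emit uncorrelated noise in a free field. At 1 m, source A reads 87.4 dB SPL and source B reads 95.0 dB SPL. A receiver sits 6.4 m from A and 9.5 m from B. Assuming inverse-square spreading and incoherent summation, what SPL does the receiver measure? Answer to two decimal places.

76.85 dB SPL

At the listener: L_A = 87.4 − 20·log₁₀(6.4) = 71.276 dB; L_B = 95.0 − 20·log₁₀(9.5) = 75.446 dB.
Combined: 10·log₁₀(10^(71.276/10)+10^(75.446/10)) = 76.85 dB SPL.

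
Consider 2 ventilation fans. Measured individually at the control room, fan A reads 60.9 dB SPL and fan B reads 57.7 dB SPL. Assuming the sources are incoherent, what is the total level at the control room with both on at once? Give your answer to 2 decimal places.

Uncorrelated sources add in intensity (power), not in dB.
L_total = 10·log₁₀(10^(60.9/10) + 10^(57.7/10)) = 10·log₁₀(1819000) = 62.60 dB SPL.

62.60 dB SPL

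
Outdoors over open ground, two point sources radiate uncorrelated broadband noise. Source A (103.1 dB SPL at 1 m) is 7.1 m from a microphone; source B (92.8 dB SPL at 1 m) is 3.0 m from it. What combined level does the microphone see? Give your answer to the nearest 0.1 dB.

At the listener: L_A = 103.1 − 20·log₁₀(7.1) = 86.07 dB; L_B = 92.8 − 20·log₁₀(3.0) = 83.26 dB.
Combined: 10·log₁₀(10^(86.07/10)+10^(83.26/10)) = 87.9 dB SPL.

87.9 dB SPL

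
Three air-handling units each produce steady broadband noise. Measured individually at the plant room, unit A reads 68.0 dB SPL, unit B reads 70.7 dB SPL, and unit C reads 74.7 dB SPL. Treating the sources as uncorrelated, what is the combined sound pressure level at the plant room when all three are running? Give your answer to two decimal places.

Uncorrelated sources add in intensity (power), not in dB.
L_total = 10·log₁₀(10^(68.0/10) + 10^(70.7/10) + 10^(74.7/10)) = 10·log₁₀(47570000) = 76.77 dB SPL.

76.77 dB SPL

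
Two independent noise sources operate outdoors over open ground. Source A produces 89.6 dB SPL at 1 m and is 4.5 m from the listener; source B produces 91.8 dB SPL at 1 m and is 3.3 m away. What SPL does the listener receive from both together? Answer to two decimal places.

82.65 dB SPL

At the listener: L_A = 89.6 − 20·log₁₀(4.5) = 76.536 dB; L_B = 91.8 − 20·log₁₀(3.3) = 81.430 dB.
Combined: 10·log₁₀(10^(76.536/10)+10^(81.430/10)) = 82.65 dB SPL.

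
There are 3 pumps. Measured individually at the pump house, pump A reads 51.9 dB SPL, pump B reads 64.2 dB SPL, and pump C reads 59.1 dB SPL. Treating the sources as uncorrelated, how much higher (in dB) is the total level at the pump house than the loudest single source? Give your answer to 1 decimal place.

Uncorrelated sources add in intensity (power), not in dB.
L_total = 10·log₁₀(10^(51.9/10) + 10^(64.2/10) + 10^(59.1/10)) = 65.56 dB SPL.
Excess over the loudest (64.2 dB): 65.56 − 64.2 = 1.4 dB.

1.4 dB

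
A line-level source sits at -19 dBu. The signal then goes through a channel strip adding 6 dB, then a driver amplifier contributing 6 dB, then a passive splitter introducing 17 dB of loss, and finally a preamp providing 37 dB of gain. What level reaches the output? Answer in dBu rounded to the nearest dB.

+13 dBu

Gain stages sum in dB:
-19 + 6 + 6 − 17 + 37 = +13 dBu.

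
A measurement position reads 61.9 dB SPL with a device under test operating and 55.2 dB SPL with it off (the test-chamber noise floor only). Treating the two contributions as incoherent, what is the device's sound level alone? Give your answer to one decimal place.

Remove the background by subtracting linear intensities:
L_src = 10·log₁₀(10^(61.9/10) − 10^(55.2/10)) = 10·log₁₀(1218000) = 60.9 dB SPL.

60.9 dB SPL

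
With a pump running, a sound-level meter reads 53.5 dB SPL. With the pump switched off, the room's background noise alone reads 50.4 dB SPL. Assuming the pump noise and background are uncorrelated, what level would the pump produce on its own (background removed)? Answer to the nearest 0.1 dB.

Remove the background by subtracting linear intensities:
L_src = 10·log₁₀(10^(53.5/10) − 10^(50.4/10)) = 10·log₁₀(114200) = 50.6 dB SPL.

50.6 dB SPL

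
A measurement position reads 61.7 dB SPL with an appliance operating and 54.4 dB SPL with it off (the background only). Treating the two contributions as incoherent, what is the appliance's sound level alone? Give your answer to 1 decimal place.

60.8 dB SPL

Background correction is a power subtraction:
L_src = 10·log₁₀(10^(61.7/10) − 10^(54.4/10)) = 10·log₁₀(1204000) = 60.8 dB SPL.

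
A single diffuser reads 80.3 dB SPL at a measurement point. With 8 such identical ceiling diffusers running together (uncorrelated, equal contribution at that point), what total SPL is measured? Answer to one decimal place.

8 equal incoherent sources raise the level by 10·log₁₀(8) = 9.03 dB.
L_total = 80.3 + 9.03 = 89.3 dB SPL.

89.3 dB SPL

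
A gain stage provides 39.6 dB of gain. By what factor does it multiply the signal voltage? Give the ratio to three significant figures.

Voltage ratio = 10^(dB/20).
10^(39.6/20) = 10^(1.980) = 95.5.

95.5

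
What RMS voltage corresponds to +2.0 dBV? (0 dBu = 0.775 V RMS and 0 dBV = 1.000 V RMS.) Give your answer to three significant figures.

V = 1.000 V × 10^(+2.0/20).
= 1.000 × 1.259 = 1.26 V.

1.26 V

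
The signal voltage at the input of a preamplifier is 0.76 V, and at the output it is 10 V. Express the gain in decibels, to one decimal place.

22.4 dB

Voltage is an amplitude quantity, so gain = 20·log₁₀(V_out/V_in).
20·log₁₀(10/0.76) = 20·log₁₀(13.16) = 22.4 dB.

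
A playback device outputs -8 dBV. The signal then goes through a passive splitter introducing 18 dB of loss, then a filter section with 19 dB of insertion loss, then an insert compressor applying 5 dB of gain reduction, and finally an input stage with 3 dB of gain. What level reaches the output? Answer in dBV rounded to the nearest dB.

-47 dBV

In dB, series stages simply add:
-8 − 18 − 19 − 5 + 3 = -47 dBV.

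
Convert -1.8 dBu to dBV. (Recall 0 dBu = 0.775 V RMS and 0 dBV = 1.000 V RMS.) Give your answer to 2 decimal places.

The offset between the scales is 20·log₁₀(0.775/1.000) = −2.214 dB.
So dBV = -1.8 − 2.214 = -4.01 dBV.

-4.01 dBV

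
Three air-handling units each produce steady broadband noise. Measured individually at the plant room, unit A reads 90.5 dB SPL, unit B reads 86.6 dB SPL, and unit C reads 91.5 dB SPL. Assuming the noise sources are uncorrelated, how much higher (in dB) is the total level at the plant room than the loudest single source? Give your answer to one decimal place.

Uncorrelated sources add in intensity (power), not in dB.
L_total = 10·log₁₀(10^(90.5/10) + 10^(86.6/10) + 10^(91.5/10)) = 94.76 dB SPL.
Excess over the loudest (91.5 dB): 94.76 − 91.5 = 3.3 dB.

3.3 dB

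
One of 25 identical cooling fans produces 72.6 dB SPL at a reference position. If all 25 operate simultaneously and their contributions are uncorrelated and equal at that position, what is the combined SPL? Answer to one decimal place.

25 equal incoherent sources raise the level by 10·log₁₀(25) = 13.98 dB.
L_total = 72.6 + 13.98 = 86.6 dB SPL.

86.6 dB SPL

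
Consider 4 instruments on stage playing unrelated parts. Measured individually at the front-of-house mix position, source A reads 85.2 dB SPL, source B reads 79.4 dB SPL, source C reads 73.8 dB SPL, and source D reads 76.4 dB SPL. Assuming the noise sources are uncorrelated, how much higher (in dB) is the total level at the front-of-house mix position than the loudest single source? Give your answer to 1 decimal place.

Uncorrelated sources add in intensity (power), not in dB.
L_total = 10·log₁₀(10^(85.2/10) + 10^(79.4/10) + 10^(73.8/10) + 10^(76.4/10)) = 86.87 dB SPL.
Excess over the loudest (85.2 dB): 86.87 − 85.2 = 1.7 dB.

1.7 dB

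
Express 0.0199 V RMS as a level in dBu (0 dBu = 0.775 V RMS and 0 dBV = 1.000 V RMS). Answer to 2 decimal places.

-31.81 dBu

dBu = 20·log₁₀(V / 0.775 V).
20·log₁₀(0.0199/0.775) = -31.81 dBu.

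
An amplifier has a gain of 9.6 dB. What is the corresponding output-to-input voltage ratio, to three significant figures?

3.02

Voltage ratio = 10^(dB/20).
10^(9.6/20) = 10^(0.4800) = 3.02.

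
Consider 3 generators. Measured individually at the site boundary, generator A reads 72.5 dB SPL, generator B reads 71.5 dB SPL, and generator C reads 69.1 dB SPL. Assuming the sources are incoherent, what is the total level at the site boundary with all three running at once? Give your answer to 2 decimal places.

Incoherent sources sum as intensities:
L_total = 10·log₁₀(10^(72.5/10) + 10^(71.5/10) + 10^(69.1/10)) = 10·log₁₀(40040000) = 76.02 dB SPL.

76.02 dB SPL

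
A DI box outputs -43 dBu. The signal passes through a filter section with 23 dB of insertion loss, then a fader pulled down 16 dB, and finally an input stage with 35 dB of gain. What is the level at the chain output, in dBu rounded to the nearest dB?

-47 dBu

Gain stages sum in dB:
-43 − 23 − 16 + 35 = -47 dBu.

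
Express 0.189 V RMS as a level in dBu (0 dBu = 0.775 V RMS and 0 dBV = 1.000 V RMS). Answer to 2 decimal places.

dBu = 20·log₁₀(V / 0.775 V).
20·log₁₀(0.189/0.775) = -12.26 dBu.

-12.26 dBu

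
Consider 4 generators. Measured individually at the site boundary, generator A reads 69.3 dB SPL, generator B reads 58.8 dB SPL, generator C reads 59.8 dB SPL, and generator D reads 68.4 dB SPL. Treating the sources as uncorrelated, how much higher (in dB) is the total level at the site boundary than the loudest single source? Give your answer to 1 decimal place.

3.0 dB

Add the sources as powers (linear), then convert back to dB:
L_total = 10·log₁₀(10^(69.3/10) + 10^(58.8/10) + 10^(59.8/10) + 10^(68.4/10)) = 72.34 dB SPL.
Excess over the loudest (69.3 dB): 72.34 − 69.3 = 3.0 dB.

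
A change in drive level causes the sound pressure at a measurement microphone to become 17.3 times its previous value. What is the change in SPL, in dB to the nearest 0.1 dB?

Sound pressure is an amplitude quantity: ΔL = 20·log₁₀(p₂/p₁).
20·log₁₀(17.3) = 24.8 dB.

24.8 dB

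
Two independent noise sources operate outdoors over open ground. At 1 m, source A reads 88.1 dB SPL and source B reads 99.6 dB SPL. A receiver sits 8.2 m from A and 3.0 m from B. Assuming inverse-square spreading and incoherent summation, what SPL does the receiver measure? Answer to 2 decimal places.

90.10 dB SPL

At the listener: L_A = 88.1 − 20·log₁₀(8.2) = 69.824 dB; L_B = 99.6 − 20·log₁₀(3.0) = 90.058 dB.
Combined: 10·log₁₀(10^(69.824/10)+10^(90.058/10)) = 90.10 dB SPL.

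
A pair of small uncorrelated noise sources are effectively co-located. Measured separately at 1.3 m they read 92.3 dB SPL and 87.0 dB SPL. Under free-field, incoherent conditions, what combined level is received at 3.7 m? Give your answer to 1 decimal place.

Combined at 1.3 m: 10·log₁₀(10^(92.3/10)+10^(87.0/10)) = 93.42 dB SPL.
Then apply −20·log₁₀(3.7/1.3) = -9.09 dB → 84.3 dB SPL.

84.3 dB SPL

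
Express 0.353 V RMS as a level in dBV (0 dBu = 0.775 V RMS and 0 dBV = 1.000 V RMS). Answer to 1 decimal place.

-9.0 dBV

dBV = 20·log₁₀(V / 1.000 V).
20·log₁₀(0.353/1.000) = -9.0 dBV.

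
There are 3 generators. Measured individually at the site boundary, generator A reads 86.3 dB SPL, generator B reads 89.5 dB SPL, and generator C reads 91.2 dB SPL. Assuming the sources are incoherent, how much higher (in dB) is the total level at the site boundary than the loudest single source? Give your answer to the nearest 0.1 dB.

3.0 dB

Incoherent sources sum as intensities:
L_total = 10·log₁₀(10^(86.3/10) + 10^(89.5/10) + 10^(91.2/10)) = 94.21 dB SPL.
Excess over the loudest (91.2 dB): 94.21 − 91.2 = 3.0 dB.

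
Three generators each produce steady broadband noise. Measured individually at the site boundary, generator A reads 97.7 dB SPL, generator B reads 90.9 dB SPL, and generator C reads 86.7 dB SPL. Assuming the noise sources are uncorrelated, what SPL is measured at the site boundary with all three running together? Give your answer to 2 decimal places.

Uncorrelated sources add in intensity (power), not in dB.
L_total = 10·log₁₀(10^(97.7/10) + 10^(90.9/10) + 10^(86.7/10)) = 10·log₁₀(7586000000) = 98.80 dB SPL.

98.80 dB SPL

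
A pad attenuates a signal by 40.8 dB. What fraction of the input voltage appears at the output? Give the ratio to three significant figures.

0.00912

Voltage ratio = 10^(dB/20).
10^(-40.8/20) = 10^(-2.040) = 0.00912.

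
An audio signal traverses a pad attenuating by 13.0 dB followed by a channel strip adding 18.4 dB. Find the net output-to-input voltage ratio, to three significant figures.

Net gain = (−13.0) + 18.4 = 5.4 dB.
Voltage ratio = 10^(5.4/20) = 1.86.

1.86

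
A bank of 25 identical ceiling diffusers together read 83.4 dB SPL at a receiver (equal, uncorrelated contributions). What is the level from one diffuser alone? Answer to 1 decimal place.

69.4 dB SPL

25 equal incoherent sources add 10·log₁₀(25) = 13.98 dB over one source.
L_one = 83.4 − 13.98 = 69.4 dB SPL.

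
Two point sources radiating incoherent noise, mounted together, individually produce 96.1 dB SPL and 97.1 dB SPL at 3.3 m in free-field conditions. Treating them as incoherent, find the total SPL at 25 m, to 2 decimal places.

Combined at 3.3 m: 10·log₁₀(10^(96.1/10)+10^(97.1/10)) = 99.639 dB SPL.
Then apply −20·log₁₀(25/3.3) = -17.589 dB → 82.05 dB SPL.

82.05 dB SPL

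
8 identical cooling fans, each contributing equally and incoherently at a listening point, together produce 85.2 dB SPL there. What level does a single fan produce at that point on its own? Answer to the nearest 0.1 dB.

8 equal incoherent sources add 10·log₁₀(8) = 9.03 dB over one source.
L_one = 85.2 − 9.03 = 76.2 dB SPL.

76.2 dB SPL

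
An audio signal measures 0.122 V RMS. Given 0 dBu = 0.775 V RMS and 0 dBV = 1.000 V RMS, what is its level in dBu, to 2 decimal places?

-16.06 dBu

dBu = 20·log₁₀(V / 0.775 V).
20·log₁₀(0.122/0.775) = -16.06 dBu.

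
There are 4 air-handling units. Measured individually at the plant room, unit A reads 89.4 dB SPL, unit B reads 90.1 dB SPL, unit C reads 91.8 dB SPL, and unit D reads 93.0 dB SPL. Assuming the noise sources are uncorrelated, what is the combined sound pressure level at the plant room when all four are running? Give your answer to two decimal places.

97.33 dB SPL

Incoherent sources sum as intensities:
L_total = 10·log₁₀(10^(89.4/10) + 10^(90.1/10) + 10^(91.8/10) + 10^(93.0/10)) = 10·log₁₀(5403000000) = 97.33 dB SPL.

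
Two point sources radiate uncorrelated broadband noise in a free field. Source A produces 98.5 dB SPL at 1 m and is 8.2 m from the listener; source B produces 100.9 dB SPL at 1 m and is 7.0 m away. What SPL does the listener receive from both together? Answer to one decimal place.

At the listener: L_A = 98.5 − 20·log₁₀(8.2) = 80.22 dB; L_B = 100.9 − 20·log₁₀(7.0) = 84.00 dB.
Combined: 10·log₁₀(10^(80.22/10)+10^(84.00/10)) = 85.5 dB SPL.

85.5 dB SPL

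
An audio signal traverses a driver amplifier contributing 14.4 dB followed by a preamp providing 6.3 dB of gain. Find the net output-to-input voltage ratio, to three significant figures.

Net gain = 14.4 + 6.3 = 20.7 dB.
Voltage ratio = 10^(20.7/20) = 10.8.

10.8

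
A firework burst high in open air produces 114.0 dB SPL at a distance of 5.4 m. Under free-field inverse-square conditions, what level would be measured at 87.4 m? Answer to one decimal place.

89.8 dB SPL

For a point source in a free field, ΔL = −20·log₁₀(d₂/d₁).
ΔL = −20·log₁₀(87.4/5.4) = -24.18 dB, so L₂ = 114.0 + (-24.18) = 89.8 dB SPL.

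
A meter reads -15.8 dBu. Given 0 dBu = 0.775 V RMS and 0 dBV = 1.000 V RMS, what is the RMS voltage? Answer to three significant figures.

0.126 V

V = 0.775 V × 10^(-15.8/20).
= 0.775 × 0.1622 = 0.126 V.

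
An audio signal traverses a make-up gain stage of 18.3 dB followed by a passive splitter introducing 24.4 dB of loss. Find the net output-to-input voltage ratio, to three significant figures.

Net gain = 18.3 + (−24.4) = -6.1 dB.
Voltage ratio = 10^(-6.1/20) = 0.495.

0.495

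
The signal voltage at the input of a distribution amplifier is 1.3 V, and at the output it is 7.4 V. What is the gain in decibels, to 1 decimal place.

15.1 dB

Voltage is an amplitude quantity, so gain = 20·log₁₀(V_out/V_in).
20·log₁₀(7.4/1.3) = 20·log₁₀(5.692) = 15.1 dB.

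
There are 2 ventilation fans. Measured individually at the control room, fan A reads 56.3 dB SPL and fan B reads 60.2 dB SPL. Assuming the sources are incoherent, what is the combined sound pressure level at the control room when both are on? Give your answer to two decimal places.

Incoherent sources sum as intensities:
L_total = 10·log₁₀(10^(56.3/10) + 10^(60.2/10)) = 10·log₁₀(1474000) = 61.68 dB SPL.

61.68 dB SPL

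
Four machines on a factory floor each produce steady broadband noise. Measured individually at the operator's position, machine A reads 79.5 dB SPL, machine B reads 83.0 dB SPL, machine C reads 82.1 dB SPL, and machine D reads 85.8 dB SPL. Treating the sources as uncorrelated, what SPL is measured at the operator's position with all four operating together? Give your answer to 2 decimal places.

89.20 dB SPL

Incoherent sources sum as intensities:
L_total = 10·log₁₀(10^(79.5/10) + 10^(83.0/10) + 10^(82.1/10) + 10^(85.8/10)) = 10·log₁₀(831000000) = 89.20 dB SPL.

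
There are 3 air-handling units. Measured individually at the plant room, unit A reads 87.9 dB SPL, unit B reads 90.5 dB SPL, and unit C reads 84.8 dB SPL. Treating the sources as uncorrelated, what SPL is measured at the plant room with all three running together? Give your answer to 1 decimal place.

Uncorrelated sources add in intensity (power), not in dB.
L_total = 10·log₁₀(10^(87.9/10) + 10^(90.5/10) + 10^(84.8/10)) = 10·log₁₀(2041000000) = 93.1 dB SPL.

93.1 dB SPL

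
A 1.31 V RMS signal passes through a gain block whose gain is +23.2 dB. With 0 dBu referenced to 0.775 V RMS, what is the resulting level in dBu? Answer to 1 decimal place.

+27.8 dBu

Input level: 20·log₁₀(1.31/0.775) = 4.56 dBu.
Output: 4.56 + 23.2 = +27.8 dBu.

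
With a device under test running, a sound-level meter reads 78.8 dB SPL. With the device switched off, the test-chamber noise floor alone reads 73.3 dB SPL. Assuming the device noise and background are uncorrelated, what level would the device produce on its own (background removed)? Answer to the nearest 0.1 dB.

Background correction is a power subtraction:
L_src = 10·log₁₀(10^(78.8/10) − 10^(73.3/10)) = 10·log₁₀(54480000) = 77.4 dB SPL.

77.4 dB SPL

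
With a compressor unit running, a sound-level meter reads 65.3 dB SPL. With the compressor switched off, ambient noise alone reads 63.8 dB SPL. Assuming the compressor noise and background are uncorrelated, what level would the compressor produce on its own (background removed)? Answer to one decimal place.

60.0 dB SPL

Subtract intensities: L_src = 10·log₁₀(10^(L_total/10) − 10^(L_bg/10)).
L_src = 10·log₁₀(10^(65.3/10) − 10^(63.8/10)) = 10·log₁₀(989600) = 60.0 dB SPL.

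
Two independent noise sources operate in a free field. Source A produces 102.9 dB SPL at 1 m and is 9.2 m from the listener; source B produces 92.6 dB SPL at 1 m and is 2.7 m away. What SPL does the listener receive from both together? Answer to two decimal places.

86.81 dB SPL

At the listener: L_A = 102.9 − 20·log₁₀(9.2) = 83.624 dB; L_B = 92.6 − 20·log₁₀(2.7) = 83.973 dB.
Combined: 10·log₁₀(10^(83.624/10)+10^(83.973/10)) = 86.81 dB SPL.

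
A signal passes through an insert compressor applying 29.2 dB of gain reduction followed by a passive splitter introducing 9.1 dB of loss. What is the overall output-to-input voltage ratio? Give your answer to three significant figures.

0.0122

Net gain = (−29.2) + (−9.1) = -38.3 dB.
Voltage ratio = 10^(-38.3/20) = 0.0122.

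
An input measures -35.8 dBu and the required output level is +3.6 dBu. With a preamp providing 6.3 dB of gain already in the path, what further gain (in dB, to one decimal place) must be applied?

The required make-up gain is the shortfall in the dB sum.
G = +3.6 − (-35.8) − 6.3 = 33.1 dB.

33.1 dB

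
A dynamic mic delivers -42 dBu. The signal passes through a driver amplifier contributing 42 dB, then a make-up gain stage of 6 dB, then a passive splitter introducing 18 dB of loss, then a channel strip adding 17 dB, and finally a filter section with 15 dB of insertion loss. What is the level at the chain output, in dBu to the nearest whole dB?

-10 dBu

Cascaded gains and losses add directly in dB.
-42 + 42 + 6 − 18 + 17 − 15 = -10 dBu.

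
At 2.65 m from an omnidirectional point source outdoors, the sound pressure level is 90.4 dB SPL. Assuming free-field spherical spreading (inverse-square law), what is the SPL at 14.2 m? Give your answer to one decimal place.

75.8 dB SPL

Free-field point source: level drops by 20·log₁₀ of the distance ratio.
ΔL = −20·log₁₀(14.2/2.65) = -14.58 dB, so L₂ = 90.4 + (-14.58) = 75.8 dB SPL.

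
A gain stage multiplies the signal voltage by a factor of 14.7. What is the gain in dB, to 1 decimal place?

23.3 dB

Voltage is an amplitude quantity, so gain = 20·log₁₀(V_out/V_in).
20·log₁₀(14.7) = 23.3 dB.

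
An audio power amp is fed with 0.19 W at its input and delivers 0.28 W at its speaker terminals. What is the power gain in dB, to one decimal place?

Power ratio → dB uses the 10·log₁₀ form:
10·log₁₀(0.28/0.19) = 10·log₁₀(1.474) = 1.7 dB.

1.7 dB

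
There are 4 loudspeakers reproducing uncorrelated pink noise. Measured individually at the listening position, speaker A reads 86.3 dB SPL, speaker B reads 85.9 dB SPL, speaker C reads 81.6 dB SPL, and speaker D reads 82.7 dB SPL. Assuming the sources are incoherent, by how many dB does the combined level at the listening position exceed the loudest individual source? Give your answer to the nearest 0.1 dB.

4.3 dB

Uncorrelated sources add in intensity (power), not in dB.
L_total = 10·log₁₀(10^(86.3/10) + 10^(85.9/10) + 10^(81.6/10) + 10^(82.7/10)) = 90.59 dB SPL.
Excess over the loudest (86.3 dB): 90.59 − 86.3 = 4.3 dB.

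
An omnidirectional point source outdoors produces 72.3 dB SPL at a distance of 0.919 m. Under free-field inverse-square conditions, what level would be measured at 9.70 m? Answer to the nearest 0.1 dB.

51.8 dB SPL

Free-field point source: level drops by 20·log₁₀ of the distance ratio.
ΔL = −20·log₁₀(9.70/0.919) = -20.47 dB, so L₂ = 72.3 + (-20.47) = 51.8 dB SPL.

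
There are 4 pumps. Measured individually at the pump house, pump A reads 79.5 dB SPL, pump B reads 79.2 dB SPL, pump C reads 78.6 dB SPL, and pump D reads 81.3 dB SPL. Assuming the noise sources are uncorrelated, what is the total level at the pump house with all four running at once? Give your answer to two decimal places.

85.79 dB SPL

Incoherent sources sum as intensities:
L_total = 10·log₁₀(10^(79.5/10) + 10^(79.2/10) + 10^(78.6/10) + 10^(81.3/10)) = 10·log₁₀(379600000) = 85.79 dB SPL.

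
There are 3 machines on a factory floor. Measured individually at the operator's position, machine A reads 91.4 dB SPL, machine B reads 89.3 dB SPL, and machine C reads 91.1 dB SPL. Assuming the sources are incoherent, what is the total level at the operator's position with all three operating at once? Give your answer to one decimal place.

95.5 dB SPL

Incoherent sources sum as intensities:
L_total = 10·log₁₀(10^(91.4/10) + 10^(89.3/10) + 10^(91.1/10)) = 10·log₁₀(3520000000) = 95.5 dB SPL.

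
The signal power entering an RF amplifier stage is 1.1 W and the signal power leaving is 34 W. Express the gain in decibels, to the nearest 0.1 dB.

14.9 dB

Power is a power quantity, so gain = 10·log₁₀(P_out/P_in).
10·log₁₀(34/1.1) = 10·log₁₀(30.91) = 14.9 dB.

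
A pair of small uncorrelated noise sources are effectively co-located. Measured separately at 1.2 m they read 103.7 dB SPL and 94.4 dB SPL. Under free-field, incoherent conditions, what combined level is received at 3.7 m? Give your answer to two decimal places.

94.40 dB SPL

Combined at 1.2 m: 10·log₁₀(10^(103.7/10)+10^(94.4/10)) = 104.182 dB SPL.
Then apply −20·log₁₀(3.7/1.2) = -9.780 dB → 94.40 dB SPL.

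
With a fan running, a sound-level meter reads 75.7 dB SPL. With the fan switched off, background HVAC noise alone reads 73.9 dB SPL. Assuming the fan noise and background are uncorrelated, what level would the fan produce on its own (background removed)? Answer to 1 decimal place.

71.0 dB SPL

Remove the background by subtracting linear intensities:
L_src = 10·log₁₀(10^(75.7/10) − 10^(73.9/10)) = 10·log₁₀(12610000) = 71.0 dB SPL.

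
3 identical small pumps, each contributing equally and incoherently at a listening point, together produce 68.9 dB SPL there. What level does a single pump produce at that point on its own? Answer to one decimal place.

3 equal incoherent sources add 10·log₁₀(3) = 4.77 dB over one source.
L_one = 68.9 − 4.77 = 64.1 dB SPL.

64.1 dB SPL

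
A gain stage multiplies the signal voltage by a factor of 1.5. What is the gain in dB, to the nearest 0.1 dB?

3.5 dB

For a voltage ratio, dB = 20·log₁₀(V₂/V₁).
20·log₁₀(1.5) = 3.5 dB.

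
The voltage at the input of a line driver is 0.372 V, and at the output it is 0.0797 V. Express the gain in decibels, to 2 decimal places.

Voltage ratio → dB uses the 20·log₁₀ form:
20·log₁₀(0.0797/0.372) = 20·log₁₀(0.2142) = -13.38 dB.

-13.38 dB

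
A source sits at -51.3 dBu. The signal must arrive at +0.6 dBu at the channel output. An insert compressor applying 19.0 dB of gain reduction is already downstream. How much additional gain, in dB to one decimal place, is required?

The required make-up gain is the shortfall in the dB sum.
G = +0.6 − (-51.3) + 19.0 = 70.9 dB.

70.9 dB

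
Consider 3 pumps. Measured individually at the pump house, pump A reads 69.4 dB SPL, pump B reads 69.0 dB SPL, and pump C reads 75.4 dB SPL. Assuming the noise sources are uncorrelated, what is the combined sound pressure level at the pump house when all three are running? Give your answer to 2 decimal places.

77.10 dB SPL

Add the sources as powers (linear), then convert back to dB:
L_total = 10·log₁₀(10^(69.4/10) + 10^(69.0/10) + 10^(75.4/10)) = 10·log₁₀(51330000) = 77.10 dB SPL.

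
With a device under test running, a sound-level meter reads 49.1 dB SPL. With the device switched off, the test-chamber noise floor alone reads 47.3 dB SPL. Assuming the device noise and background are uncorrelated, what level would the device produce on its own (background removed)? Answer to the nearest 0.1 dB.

44.4 dB SPL

Subtract intensities: L_src = 10·log₁₀(10^(L_total/10) − 10^(L_bg/10)).
L_src = 10·log₁₀(10^(49.1/10) − 10^(47.3/10)) = 10·log₁₀(27580) = 44.4 dB SPL.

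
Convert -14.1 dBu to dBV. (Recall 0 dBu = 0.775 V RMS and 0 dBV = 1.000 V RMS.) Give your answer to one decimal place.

The offset between the scales is 20·log₁₀(0.775/1.000) = −2.214 dB.
So dBV = -14.1 − 2.214 = -16.3 dBV.

-16.3 dBV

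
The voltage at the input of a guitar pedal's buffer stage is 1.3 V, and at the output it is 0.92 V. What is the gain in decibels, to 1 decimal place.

Voltage ratio → dB uses the 20·log₁₀ form:
20·log₁₀(0.92/1.3) = 20·log₁₀(0.7077) = -3.0 dB.

-3.0 dB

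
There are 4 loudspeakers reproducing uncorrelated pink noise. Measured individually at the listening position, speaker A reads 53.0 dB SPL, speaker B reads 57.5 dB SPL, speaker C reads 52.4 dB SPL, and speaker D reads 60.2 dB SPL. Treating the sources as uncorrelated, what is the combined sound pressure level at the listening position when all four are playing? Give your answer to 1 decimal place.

63.0 dB SPL

Incoherent sources sum as intensities:
L_total = 10·log₁₀(10^(53.0/10) + 10^(57.5/10) + 10^(52.4/10) + 10^(60.2/10)) = 10·log₁₀(1983000) = 63.0 dB SPL.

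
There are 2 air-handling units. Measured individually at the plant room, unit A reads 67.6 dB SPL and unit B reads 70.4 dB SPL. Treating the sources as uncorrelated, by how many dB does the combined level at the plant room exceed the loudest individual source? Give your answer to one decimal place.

Incoherent sources sum as intensities:
L_total = 10·log₁₀(10^(67.6/10) + 10^(70.4/10)) = 72.23 dB SPL.
Excess over the loudest (70.4 dB): 72.23 − 70.4 = 1.8 dB.

1.8 dB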